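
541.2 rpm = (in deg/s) 3247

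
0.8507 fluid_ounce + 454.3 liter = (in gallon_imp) 99.94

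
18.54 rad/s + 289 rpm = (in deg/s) 2796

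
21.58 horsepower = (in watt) 1.609e+04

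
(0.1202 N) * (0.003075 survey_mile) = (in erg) 5.948e+06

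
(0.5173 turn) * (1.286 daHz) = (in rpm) 399.1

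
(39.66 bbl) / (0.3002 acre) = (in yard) 0.005676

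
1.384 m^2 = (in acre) 0.000342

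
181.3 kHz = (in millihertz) 1.813e+08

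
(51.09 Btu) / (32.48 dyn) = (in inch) 6.534e+09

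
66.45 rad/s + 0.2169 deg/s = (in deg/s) 3808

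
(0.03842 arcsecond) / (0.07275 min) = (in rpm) 4.075e-07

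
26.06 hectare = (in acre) 64.4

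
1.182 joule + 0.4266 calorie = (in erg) 2.967e+07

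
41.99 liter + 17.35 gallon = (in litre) 107.7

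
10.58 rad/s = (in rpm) 101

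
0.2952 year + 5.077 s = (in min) 1.552e+05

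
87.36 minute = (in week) 0.008667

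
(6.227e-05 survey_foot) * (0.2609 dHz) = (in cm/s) 4.952e-05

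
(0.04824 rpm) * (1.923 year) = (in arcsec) 6.319e+10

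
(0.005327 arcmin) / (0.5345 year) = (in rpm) 8.779e-13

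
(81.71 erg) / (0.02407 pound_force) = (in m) 7.632e-05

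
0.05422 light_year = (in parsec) 0.01662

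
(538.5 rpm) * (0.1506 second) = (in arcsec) 1.752e+06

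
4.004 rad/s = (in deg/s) 229.4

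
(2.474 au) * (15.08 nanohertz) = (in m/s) 5581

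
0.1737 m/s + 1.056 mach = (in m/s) 359.7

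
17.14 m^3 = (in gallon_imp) 3770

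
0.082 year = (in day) 29.93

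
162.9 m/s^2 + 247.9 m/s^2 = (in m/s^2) 410.8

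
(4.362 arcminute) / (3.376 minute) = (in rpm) 5.982e-05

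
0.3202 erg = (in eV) 1.999e+11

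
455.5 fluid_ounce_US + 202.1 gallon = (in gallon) 205.7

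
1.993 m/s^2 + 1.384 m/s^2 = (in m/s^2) 3.377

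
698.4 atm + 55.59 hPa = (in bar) 707.7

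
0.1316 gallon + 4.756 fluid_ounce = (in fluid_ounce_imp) 22.48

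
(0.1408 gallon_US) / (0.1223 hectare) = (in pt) 0.001235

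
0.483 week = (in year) 0.009263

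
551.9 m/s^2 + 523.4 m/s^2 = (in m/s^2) 1075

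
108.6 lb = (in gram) 4.926e+04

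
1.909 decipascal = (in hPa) 0.001909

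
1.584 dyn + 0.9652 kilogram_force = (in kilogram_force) 0.9652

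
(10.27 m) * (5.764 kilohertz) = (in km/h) 2.131e+05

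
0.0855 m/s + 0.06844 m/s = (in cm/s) 15.39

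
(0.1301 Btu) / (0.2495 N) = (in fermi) 5.502e+17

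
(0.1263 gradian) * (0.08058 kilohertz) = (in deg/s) 9.16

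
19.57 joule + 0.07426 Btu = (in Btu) 0.09281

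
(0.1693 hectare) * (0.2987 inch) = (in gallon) 3393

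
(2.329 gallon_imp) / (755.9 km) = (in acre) 3.461e-12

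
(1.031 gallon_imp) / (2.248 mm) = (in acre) 0.0005152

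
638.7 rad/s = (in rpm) 6099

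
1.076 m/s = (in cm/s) 107.6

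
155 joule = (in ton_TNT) 3.705e-08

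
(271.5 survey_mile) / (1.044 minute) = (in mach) 20.49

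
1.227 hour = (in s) 4417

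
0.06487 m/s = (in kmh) 0.2335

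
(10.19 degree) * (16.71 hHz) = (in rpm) 2838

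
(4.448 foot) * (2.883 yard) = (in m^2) 3.574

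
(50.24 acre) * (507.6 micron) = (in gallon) 2.726e+04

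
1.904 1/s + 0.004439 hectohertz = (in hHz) 0.02348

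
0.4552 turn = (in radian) 2.86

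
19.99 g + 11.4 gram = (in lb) 0.0692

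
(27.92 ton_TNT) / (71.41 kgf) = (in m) 1.668e+08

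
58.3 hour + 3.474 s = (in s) 2.099e+05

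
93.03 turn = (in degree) 3.349e+04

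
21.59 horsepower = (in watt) 1.61e+04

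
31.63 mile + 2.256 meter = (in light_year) 5.381e-12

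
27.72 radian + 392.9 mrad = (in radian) 28.11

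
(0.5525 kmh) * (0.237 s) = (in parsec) 1.179e-18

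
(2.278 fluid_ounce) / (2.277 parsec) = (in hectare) 9.588e-26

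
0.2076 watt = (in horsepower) 0.0002784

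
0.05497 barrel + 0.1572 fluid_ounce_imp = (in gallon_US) 2.31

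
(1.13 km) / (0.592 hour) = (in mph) 1.186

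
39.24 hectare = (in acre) 96.96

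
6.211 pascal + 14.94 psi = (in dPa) 1.03e+06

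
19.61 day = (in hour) 470.6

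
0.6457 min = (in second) 38.74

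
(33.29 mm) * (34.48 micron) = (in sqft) 1.236e-05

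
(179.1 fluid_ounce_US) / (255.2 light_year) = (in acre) 5.421e-25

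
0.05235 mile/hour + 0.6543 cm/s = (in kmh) 0.1078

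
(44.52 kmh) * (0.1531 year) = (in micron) 5.971e+13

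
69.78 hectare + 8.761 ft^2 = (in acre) 172.4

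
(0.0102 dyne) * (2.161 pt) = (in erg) 0.0007776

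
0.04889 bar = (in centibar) 4.889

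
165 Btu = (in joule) 1.741e+05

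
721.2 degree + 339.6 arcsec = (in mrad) 1.259e+04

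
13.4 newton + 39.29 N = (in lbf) 11.85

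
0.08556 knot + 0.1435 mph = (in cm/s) 10.82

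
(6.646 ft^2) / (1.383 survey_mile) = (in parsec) 8.99e-21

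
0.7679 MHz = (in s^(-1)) 7.679e+05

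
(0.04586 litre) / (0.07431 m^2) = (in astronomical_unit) 4.125e-15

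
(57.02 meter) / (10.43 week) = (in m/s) 9.039e-06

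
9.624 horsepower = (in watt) 7177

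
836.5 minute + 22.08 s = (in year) 0.001592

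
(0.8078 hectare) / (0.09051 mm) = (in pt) 2.53e+11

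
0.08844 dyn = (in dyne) 0.08844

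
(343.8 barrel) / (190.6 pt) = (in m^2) 812.9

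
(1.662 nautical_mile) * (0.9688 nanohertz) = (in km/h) 1.074e-05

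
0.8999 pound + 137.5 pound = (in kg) 62.78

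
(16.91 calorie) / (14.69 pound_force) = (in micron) 1.083e+06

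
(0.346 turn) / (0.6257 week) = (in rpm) 5.486e-05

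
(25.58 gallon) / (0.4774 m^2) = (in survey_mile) 0.000126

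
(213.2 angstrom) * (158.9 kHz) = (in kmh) 0.0122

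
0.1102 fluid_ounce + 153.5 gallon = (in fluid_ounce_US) 1.965e+04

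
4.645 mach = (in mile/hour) 3538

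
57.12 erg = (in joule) 5.712e-06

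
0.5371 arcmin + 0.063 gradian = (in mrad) 1.146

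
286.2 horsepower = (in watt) 2.134e+05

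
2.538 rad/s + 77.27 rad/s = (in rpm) 762.1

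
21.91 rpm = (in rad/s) 2.294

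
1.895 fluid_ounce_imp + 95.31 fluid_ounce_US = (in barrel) 0.01807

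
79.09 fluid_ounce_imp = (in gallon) 0.5936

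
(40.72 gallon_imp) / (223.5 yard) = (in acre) 2.238e-07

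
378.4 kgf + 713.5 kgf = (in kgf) 1092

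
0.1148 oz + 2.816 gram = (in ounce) 0.2141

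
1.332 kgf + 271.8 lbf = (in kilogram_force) 124.6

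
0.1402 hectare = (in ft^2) 1.509e+04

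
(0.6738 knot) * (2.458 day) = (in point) 2.087e+08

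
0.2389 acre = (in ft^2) 1.041e+04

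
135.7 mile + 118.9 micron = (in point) 6.191e+08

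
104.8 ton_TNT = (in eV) 2.737e+30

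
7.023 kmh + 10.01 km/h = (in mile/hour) 10.58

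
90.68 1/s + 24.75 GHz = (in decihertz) 2.475e+11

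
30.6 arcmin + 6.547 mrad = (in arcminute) 53.11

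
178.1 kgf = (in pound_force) 392.6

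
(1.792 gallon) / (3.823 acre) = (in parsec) 1.421e-23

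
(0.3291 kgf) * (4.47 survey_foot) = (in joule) 4.397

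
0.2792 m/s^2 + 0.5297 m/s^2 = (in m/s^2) 0.8089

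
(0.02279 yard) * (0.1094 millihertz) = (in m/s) 2.28e-06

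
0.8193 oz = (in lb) 0.05121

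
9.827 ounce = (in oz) 9.827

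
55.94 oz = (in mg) 1.586e+06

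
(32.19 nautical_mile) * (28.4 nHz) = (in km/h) 0.006095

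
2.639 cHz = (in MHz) 2.639e-08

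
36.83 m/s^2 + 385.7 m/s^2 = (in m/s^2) 422.5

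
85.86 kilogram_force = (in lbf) 189.3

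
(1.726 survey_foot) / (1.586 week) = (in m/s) 5.485e-07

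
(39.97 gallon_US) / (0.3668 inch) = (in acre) 0.004013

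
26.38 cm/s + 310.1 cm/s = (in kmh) 12.11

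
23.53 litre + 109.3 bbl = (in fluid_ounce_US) 5.884e+05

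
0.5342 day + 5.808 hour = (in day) 0.7762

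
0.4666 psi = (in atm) 0.03175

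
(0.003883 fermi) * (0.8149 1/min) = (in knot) 1.025e-19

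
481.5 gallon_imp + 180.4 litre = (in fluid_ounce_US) 8.012e+04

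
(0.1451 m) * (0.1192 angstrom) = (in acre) 4.274e-16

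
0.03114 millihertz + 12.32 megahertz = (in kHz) 1.232e+04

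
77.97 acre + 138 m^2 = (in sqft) 3.398e+06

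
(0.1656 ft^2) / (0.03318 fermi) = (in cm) 4.637e+16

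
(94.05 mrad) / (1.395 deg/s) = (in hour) 0.001073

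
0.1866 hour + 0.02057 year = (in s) 6.494e+05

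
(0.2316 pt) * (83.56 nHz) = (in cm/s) 6.827e-10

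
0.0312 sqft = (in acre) 7.163e-07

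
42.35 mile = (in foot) 2.236e+05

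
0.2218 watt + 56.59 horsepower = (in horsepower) 56.59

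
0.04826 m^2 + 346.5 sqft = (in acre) 0.007966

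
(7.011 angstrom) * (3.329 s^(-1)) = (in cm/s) 2.334e-07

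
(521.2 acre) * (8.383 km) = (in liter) 1.768e+13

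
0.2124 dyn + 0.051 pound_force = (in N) 0.2269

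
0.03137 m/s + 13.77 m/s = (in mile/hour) 30.87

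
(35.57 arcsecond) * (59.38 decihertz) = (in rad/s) 0.001024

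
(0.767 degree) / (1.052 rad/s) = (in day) 1.473e-07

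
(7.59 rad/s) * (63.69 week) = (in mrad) 2.924e+11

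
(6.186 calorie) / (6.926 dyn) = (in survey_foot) 1.226e+06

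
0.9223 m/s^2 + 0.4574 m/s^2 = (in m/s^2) 1.38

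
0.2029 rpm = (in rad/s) 0.02125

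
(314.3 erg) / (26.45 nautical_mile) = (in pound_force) 1.442e-10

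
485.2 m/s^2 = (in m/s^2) 485.2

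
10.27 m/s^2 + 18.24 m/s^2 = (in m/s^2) 28.51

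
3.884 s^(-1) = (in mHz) 3884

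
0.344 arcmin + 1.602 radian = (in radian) 1.602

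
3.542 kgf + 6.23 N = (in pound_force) 9.209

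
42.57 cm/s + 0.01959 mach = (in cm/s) 709.6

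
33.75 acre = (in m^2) 1.366e+05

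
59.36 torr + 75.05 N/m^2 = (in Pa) 7989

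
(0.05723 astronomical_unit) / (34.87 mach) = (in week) 1.192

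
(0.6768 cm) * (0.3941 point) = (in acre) 2.325e-10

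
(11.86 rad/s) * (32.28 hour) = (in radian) 1.378e+06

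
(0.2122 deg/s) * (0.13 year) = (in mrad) 1.518e+07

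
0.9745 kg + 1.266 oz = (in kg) 1.01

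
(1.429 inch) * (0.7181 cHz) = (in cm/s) 0.02606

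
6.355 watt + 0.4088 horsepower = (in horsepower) 0.4173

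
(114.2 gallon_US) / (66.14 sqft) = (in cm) 7.035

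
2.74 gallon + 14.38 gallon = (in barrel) 0.4076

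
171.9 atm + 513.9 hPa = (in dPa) 1.747e+08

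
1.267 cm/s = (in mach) 3.721e-05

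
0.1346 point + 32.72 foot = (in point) 2.827e+04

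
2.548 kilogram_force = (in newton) 24.99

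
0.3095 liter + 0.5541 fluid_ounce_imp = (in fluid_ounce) 11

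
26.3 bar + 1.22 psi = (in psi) 382.7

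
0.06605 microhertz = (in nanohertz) 66.05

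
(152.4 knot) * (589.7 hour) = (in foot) 5.461e+08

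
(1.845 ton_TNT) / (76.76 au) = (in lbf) 0.0001511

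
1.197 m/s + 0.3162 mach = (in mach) 0.3197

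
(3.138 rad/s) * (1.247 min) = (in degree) 1.345e+04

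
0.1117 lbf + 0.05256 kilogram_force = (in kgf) 0.1032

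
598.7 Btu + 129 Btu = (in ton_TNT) 0.0001835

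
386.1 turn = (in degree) 1.39e+05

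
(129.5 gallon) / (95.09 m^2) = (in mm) 5.155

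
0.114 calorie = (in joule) 0.477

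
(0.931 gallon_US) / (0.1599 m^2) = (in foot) 0.07231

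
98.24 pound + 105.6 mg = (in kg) 44.56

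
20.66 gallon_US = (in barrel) 0.4919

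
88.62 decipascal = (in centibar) 0.008862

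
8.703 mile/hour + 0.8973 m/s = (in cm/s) 478.8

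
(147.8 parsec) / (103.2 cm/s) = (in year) 1.401e+11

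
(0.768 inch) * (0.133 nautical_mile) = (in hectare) 0.0004805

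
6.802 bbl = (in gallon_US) 285.7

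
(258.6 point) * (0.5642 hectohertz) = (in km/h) 18.53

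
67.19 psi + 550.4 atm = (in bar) 562.3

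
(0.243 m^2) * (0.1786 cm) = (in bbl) 0.00273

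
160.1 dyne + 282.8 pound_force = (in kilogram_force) 128.3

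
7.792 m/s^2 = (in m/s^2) 7.792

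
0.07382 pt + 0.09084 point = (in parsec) 1.883e-21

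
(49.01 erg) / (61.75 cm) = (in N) 7.937e-06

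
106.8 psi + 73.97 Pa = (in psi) 106.8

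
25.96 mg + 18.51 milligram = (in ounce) 0.001569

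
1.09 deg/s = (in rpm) 0.1817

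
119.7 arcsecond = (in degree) 0.03325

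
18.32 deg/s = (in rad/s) 0.3197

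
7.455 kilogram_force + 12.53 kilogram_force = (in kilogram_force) 19.98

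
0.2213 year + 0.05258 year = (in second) 8.637e+06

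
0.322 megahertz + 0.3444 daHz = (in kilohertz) 322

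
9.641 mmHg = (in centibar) 1.285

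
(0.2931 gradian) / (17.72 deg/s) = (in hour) 4.135e-06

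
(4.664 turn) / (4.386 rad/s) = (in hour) 0.001856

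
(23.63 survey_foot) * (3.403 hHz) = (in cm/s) 2.451e+05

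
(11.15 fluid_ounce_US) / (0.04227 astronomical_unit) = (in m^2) 5.215e-14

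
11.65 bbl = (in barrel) 11.65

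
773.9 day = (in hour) 1.857e+04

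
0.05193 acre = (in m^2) 210.2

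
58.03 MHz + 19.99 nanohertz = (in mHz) 5.803e+10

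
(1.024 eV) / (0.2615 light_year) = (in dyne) 6.632e-30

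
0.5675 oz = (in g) 16.09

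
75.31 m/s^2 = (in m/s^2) 75.31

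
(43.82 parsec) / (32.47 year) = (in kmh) 4.754e+09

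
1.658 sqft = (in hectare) 1.54e-05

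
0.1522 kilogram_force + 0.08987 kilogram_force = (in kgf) 0.2421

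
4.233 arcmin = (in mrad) 1.231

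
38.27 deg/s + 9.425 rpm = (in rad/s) 1.655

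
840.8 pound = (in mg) 3.814e+08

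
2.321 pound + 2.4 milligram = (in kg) 1.053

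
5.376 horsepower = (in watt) 4009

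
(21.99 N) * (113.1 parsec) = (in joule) 7.674e+19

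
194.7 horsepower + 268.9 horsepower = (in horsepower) 463.6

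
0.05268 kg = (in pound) 0.1161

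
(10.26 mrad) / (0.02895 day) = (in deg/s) 0.000235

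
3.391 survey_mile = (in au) 3.648e-08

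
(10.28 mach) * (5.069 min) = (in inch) 4.191e+07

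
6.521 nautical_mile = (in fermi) 1.208e+19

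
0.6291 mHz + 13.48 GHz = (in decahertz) 1.348e+09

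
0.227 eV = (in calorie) 8.692e-21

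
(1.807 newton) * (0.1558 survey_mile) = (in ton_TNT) 1.083e-07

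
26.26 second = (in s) 26.26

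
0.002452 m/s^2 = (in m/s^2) 0.002452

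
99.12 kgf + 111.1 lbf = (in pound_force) 329.6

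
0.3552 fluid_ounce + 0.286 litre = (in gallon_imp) 0.06522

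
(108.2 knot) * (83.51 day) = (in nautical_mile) 2.169e+05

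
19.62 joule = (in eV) 1.225e+20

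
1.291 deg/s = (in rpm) 0.2152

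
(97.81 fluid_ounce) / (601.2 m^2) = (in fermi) 4.811e+09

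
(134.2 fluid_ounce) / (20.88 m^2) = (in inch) 0.007483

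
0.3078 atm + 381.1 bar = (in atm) 376.4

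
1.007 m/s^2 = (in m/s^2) 1.007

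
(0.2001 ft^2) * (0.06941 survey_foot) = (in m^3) 0.0003933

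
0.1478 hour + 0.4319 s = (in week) 0.0008805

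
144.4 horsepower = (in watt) 1.077e+05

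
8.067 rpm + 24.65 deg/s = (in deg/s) 73.05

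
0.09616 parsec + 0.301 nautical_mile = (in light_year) 0.3136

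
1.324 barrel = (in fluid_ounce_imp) 7409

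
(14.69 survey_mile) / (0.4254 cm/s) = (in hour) 1544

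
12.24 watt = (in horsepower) 0.01641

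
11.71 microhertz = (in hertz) 1.171e-05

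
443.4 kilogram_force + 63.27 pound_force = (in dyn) 4.63e+08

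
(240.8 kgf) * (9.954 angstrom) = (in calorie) 5.618e-07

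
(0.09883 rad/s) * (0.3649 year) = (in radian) 1.137e+06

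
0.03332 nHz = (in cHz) 3.332e-09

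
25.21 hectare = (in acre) 62.3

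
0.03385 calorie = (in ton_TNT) 3.385e-11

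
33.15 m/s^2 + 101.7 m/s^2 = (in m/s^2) 134.8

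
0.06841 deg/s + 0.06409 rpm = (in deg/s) 0.4529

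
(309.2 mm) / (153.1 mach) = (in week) 9.807e-12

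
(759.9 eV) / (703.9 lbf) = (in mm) 3.888e-17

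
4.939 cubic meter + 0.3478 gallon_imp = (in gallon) 1305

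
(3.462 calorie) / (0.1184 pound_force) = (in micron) 2.75e+07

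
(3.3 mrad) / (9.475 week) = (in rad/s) 5.759e-10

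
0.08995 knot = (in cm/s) 4.627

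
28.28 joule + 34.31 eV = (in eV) 1.765e+20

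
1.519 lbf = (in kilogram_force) 0.689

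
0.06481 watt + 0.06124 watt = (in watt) 0.126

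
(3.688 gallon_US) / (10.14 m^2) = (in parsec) 4.462e-20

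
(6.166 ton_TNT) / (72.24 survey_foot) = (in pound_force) 2.634e+08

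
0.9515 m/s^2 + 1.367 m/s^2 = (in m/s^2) 2.319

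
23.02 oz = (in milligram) 6.526e+05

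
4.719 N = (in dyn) 4.719e+05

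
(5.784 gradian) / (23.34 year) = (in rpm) 1.179e-09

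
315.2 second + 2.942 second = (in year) 1.009e-05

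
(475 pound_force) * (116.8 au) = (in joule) 3.692e+16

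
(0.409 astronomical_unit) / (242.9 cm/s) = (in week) 4.165e+04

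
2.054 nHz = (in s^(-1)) 2.054e-09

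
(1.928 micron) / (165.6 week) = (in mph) 4.306e-14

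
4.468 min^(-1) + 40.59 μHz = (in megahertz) 7.451e-08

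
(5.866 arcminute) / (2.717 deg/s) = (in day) 4.165e-07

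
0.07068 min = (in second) 4.241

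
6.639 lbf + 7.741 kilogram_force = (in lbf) 23.7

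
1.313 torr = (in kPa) 0.1751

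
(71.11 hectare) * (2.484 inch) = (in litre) 4.487e+07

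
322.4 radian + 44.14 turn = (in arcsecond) 1.237e+08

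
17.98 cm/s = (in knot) 0.3495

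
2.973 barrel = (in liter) 472.7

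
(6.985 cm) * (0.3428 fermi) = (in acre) 5.917e-21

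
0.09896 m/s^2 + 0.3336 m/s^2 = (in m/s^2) 0.4326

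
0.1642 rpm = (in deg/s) 0.9852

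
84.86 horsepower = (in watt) 6.328e+04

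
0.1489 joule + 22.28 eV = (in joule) 0.1489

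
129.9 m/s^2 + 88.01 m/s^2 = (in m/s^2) 217.9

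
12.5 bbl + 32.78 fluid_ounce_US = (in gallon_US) 525.3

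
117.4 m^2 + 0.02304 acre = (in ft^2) 2267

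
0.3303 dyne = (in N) 3.303e-06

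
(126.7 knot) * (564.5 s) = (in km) 36.79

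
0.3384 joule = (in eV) 2.112e+18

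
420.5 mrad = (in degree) 24.09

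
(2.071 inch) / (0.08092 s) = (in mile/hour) 1.454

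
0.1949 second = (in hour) 5.414e-05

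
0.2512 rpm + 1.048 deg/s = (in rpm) 0.4259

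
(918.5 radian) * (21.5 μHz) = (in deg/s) 1.131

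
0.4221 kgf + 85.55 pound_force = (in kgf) 39.23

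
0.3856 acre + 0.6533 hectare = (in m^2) 8093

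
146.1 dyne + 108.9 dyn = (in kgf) 0.00026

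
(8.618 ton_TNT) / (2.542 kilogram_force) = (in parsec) 4.688e-08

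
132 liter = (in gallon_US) 34.87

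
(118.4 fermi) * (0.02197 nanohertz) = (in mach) 7.639e-27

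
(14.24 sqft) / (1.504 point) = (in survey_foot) 8180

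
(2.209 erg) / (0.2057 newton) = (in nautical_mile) 5.799e-10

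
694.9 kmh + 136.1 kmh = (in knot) 448.7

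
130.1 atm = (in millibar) 1.318e+05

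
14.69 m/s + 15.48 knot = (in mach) 0.06653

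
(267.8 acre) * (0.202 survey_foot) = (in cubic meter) 6.673e+04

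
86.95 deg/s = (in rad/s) 1.518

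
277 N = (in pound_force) 62.27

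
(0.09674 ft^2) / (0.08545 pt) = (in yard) 326.1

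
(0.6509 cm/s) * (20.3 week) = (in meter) 7.991e+04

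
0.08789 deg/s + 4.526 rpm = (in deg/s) 27.24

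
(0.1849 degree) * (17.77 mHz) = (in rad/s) 5.735e-05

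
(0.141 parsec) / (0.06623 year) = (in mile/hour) 4.66e+09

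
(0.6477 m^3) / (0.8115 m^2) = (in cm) 79.82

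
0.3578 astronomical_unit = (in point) 1.517e+14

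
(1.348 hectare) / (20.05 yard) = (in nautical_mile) 0.397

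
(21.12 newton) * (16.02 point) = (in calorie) 0.02853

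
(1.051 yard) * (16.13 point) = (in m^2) 0.005469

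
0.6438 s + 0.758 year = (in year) 0.758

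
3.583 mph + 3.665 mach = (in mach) 3.67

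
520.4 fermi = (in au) 3.479e-24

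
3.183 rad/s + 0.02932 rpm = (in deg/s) 182.5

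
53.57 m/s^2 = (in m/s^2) 53.57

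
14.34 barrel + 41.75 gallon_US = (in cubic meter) 2.438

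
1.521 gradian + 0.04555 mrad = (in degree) 1.372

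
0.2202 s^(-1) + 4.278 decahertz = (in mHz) 4.3e+04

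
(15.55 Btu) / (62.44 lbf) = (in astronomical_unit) 3.948e-10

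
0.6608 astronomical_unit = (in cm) 9.885e+12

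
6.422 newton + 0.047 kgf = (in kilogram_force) 0.7019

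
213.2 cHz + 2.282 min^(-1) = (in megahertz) 2.17e-06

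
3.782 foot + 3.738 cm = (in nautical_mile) 0.0006426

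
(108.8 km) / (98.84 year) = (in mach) 1.025e-07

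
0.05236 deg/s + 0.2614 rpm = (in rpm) 0.2701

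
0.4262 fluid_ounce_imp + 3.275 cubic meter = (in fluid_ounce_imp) 1.153e+05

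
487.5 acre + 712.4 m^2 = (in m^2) 1.974e+06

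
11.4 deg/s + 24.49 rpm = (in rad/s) 2.764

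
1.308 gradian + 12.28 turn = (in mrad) 7.718e+04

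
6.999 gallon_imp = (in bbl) 0.2001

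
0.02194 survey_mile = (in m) 35.31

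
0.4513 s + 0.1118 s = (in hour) 0.0001564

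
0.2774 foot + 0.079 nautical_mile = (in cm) 1.464e+04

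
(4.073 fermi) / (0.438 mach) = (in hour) 7.586e-21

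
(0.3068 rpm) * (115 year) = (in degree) 6.676e+09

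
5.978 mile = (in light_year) 1.017e-12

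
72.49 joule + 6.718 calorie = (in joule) 100.6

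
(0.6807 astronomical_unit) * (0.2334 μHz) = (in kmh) 8.556e+04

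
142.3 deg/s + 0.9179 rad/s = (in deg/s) 194.9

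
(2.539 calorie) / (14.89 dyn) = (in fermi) 7.134e+19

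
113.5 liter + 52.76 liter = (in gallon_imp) 36.57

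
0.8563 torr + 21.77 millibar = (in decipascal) 2.291e+04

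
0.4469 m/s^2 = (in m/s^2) 0.4469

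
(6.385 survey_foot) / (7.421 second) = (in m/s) 0.2622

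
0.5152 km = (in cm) 5.152e+04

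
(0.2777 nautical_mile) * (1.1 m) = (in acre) 0.1398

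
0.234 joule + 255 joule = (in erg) 2.552e+09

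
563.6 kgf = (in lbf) 1243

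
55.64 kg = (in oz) 1963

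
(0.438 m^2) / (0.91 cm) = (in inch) 1895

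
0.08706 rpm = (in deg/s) 0.5224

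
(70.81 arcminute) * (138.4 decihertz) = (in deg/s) 16.33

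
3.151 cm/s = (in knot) 0.06125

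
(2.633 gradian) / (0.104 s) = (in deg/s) 22.79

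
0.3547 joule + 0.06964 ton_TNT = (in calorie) 6.964e+07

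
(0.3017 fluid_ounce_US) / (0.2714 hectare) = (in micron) 0.003288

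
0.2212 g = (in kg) 0.0002212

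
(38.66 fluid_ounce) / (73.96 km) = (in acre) 3.82e-12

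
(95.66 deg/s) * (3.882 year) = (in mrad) 2.044e+11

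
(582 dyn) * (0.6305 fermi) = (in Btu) 3.478e-21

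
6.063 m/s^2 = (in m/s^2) 6.063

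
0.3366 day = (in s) 2.908e+04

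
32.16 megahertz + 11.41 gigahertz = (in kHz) 1.144e+07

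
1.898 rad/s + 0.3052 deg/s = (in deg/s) 109.1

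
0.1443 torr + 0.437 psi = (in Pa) 3032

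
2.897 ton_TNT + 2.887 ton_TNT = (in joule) 2.42e+10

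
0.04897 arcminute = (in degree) 0.0008162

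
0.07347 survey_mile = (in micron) 1.182e+08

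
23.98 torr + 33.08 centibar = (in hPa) 362.8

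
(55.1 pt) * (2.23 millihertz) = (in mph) 9.696e-05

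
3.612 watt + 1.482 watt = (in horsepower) 0.006831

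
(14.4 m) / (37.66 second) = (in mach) 0.001123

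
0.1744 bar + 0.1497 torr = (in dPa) 1.746e+05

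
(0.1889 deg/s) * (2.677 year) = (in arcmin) 9.568e+08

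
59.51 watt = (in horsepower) 0.0798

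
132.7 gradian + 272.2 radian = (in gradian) 1.746e+04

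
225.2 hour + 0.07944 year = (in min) 5.527e+04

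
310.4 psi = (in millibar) 2.14e+04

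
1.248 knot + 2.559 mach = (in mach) 2.561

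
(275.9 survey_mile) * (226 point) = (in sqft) 3.81e+05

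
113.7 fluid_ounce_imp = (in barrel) 0.02032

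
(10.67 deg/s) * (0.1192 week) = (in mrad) 1.343e+07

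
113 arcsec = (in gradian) 0.03488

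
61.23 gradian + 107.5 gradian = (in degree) 151.9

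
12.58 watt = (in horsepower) 0.01687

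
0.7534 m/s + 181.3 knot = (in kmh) 338.5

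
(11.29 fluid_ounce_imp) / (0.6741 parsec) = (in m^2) 1.542e-20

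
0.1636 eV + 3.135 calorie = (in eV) 8.187e+19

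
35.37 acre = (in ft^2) 1.541e+06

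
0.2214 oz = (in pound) 0.01384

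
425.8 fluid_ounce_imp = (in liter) 12.1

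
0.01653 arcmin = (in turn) 7.653e-07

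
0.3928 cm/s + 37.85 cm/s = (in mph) 0.8555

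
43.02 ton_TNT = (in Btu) 1.706e+08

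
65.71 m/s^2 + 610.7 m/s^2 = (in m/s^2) 676.4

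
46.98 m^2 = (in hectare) 0.004698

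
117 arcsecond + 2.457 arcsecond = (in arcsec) 119.5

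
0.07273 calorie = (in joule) 0.3043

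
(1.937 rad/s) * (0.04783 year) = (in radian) 2.922e+06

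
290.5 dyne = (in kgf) 0.0002962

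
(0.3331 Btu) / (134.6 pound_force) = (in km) 0.000587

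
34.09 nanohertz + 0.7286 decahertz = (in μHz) 7.286e+06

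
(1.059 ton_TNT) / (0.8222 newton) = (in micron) 5.389e+15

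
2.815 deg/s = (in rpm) 0.4692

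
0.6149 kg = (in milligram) 6.149e+05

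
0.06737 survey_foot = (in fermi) 2.053e+13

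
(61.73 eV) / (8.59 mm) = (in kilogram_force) 1.174e-16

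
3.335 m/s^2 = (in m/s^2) 3.335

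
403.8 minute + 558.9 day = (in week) 79.88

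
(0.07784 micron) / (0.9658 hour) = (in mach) 6.575e-14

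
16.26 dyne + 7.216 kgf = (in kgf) 7.216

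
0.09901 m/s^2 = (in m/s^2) 0.09901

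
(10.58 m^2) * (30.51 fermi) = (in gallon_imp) 7.101e-11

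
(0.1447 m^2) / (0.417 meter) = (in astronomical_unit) 2.32e-12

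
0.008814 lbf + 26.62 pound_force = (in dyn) 1.185e+07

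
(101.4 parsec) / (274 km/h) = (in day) 4.758e+11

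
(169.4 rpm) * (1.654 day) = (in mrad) 2.535e+09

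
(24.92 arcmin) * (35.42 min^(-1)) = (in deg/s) 0.2452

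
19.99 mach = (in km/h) 2.45e+04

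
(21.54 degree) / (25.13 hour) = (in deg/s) 0.0002381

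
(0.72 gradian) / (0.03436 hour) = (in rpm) 0.0008731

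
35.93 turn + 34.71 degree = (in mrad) 2.264e+05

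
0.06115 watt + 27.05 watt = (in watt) 27.11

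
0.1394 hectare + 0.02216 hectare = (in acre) 0.3992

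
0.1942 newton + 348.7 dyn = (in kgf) 0.02016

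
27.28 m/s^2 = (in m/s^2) 27.28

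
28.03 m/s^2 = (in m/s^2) 28.03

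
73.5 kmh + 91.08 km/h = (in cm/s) 4572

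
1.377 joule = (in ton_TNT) 3.291e-10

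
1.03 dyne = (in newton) 1.03e-05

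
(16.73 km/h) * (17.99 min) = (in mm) 5.016e+06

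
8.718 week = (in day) 61.03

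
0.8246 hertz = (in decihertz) 8.246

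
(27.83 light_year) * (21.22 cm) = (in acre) 1.381e+13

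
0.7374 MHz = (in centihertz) 7.374e+07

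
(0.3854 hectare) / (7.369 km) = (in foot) 1.716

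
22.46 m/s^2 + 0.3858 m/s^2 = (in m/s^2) 22.85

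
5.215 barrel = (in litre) 829.1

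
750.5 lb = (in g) 3.404e+05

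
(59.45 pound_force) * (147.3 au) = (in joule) 5.827e+15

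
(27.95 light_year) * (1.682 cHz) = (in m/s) 4.448e+15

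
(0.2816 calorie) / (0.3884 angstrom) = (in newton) 3.034e+10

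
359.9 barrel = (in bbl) 359.9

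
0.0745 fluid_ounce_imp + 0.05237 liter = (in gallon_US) 0.01439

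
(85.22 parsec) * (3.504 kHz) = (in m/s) 9.214e+21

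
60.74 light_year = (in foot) 1.885e+18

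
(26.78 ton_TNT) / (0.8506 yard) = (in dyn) 1.441e+16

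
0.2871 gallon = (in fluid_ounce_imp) 38.25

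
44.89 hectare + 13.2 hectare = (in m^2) 5.809e+05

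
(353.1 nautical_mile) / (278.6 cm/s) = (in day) 2.717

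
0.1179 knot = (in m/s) 0.06065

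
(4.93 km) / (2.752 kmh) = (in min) 107.5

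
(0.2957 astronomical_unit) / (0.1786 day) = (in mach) 8419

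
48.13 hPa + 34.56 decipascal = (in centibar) 4.816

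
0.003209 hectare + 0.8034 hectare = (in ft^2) 8.682e+04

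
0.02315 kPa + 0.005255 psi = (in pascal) 59.38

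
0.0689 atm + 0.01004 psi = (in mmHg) 52.88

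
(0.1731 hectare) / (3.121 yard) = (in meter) 606.6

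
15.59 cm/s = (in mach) 0.0004579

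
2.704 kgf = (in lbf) 5.961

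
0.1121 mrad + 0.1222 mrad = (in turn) 3.729e-05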